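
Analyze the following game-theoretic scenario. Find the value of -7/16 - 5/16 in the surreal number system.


x = -7/16, y = 5/16
Converting to common denominator: 16
x = -7/16, y = 5/16
x - y = -7/16 - 5/16 = -3/4

-3/4


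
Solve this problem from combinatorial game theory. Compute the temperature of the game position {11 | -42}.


The game is {11 | -42}, a switch {a | b} with numbers a > b.
Cooling {a | b} by t gives {a - t | b + t}, which stops being hot when a - t = b + t, i.e. at t = (a - b)/2. So the temperature of a switch is (a - b)/2.
Temperature = (Left option - Right option) / 2
= (11 - (-42)) / 2
= 53 / 2
= 53/2

53/2


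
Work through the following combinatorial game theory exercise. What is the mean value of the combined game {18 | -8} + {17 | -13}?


G1 = {18 | -8}, G2 = {17 | -13}
Each is a switch {a | b} with numbers a > b; its mean value is (a + b)/2, and mean value is additive over game sums: m(G1 + G2) = m(G1) + m(G2).
Mean of G1 = (18 + (-8))/2 = 10/2 = 5
Mean of G2 = (17 + (-13))/2 = 4/2 = 2
Mean of G1 + G2 = 5 + 2 = 7

7


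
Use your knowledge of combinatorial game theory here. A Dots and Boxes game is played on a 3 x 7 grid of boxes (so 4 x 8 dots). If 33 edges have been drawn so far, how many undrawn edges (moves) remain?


Grid: 3 x 7 boxes, i.e. 4 rows and 8 columns of dots.
Horizontal edges: (rows + 1) * cols = 4 * 7 = 28
Vertical edges: rows * (cols + 1) = 3 * 8 = 24
Total edges: 28 + 24 = 52
Edges drawn: 33
Remaining: 52 - 33 = 19

19


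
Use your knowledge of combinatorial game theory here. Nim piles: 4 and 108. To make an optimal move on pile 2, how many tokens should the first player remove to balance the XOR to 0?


Piles: 4 and 108
Current XOR: 4 XOR 108 = 104 (non-zero, so this is an N-position).
To make the XOR zero, we need to find a move that balances the piles.
For pile 2 (size 108): target = 108 XOR 104 = 4
We reduce pile 2 from 108 to 4.
Tokens removed: 108 - 4 = 104
Verification: 4 XOR 4 = 0

104


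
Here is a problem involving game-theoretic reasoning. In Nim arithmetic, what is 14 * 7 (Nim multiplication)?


Nim multiplication is bilinear over XOR: (u XOR v) * w = (u*w) XOR (v*w).
So we split each operand into its bit components and XOR the pairwise Nim products.
14 = 2 + 4 + 8 (as XOR of powers of 2).
7 = 1 + 2 + 4 (as XOR of powers of 2).
Using the standard Nim-product table on single bits:
  2*2 = 3,   2*4 = 8,   2*8 = 12,
  4*4 = 6,   4*8 = 11,  8*8 = 13,
and  1*x = x (identity), k*l = l*k (commutative).
Pairwise Nim products:
  2 * 1 = 2
  2 * 2 = 3
  2 * 4 = 8
  4 * 1 = 4
  4 * 2 = 8
  4 * 4 = 6
  8 * 1 = 8
  8 * 2 = 12
  8 * 4 = 11
XOR them: 2 XOR 3 XOR 8 XOR 4 XOR 8 XOR 6 XOR 8 XOR 12 XOR 11 = 12.
Result: 14 * 7 = 12 (in Nim).

12


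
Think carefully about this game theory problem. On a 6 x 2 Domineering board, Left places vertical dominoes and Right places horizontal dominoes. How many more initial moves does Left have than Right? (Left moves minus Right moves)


Board is 6 x 2 (rows x cols).
Left (vertical) placements: (rows-1) * cols = 5 * 2 = 10
Right (horizontal) placements: rows * (cols-1) = 6 * 1 = 6
Advantage = Left - Right = 10 - 6 = 4

4


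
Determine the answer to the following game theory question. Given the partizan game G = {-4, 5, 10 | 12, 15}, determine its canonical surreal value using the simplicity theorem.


Left options: {-4, 5, 10}, max = 10
Right options: {12, 15}, min = 12
All options are numbers and max(Left) < min(Right), so by the simplicity theorem the value is the simplest (earliest-born) number strictly between 10 and 12.
The only integer strictly between 10 and 12 is 11.
No non-integer in the interval can be simpler: if x is a non-integer in the interval, then floor(x) or ceil(x) also lies in the interval (the interval contains an integer), and both are proper prefixes of x's sign expansion, i.e. born earlier. So the game value is 11.
Game value = 11

11


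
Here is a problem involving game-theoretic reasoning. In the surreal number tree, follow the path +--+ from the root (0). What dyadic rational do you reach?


Sign expansion: +--+
Rule: track bounds (lo, hi), initially (-inf, +inf). On '+', the current value becomes lo and we move to the simplest number in (value, hi): value + 1 if hi = +inf, otherwise the midpoint (value + hi)/2. On '-', the current value becomes hi and we move to value - 1 if lo = -inf, otherwise the midpoint (lo + value)/2.
Start at 0.
Step 1: sign = +, move right. Bounds: (0, +inf). Value = 1
Step 2: sign = -, move left. Bounds: (0, 1). Value = 1/2
Step 3: sign = -, move left. Bounds: (0, 1/2). Value = 1/4
Step 4: sign = +, move right. Bounds: (1/4, 1/2). Value = 3/8
The surreal number with sign expansion +--+ is 3/8.

3/8


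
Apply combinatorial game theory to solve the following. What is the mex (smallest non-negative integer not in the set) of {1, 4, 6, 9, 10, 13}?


Set = {1, 4, 6, 9, 10, 13}
0 is NOT in the set. This is the mex.
mex = 0

0


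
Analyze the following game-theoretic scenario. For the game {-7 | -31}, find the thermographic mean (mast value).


Game = {-7 | -31}, a switch {a | b} with numbers a > b.
Its thermograph has left wall a - t and right wall b + t, which meet at t = (a - b)/2, where both equal (a + b)/2. So the mast (mean value) is at (a + b)/2.
Mean = (-7 + (-31))/2 = -38/2 = -19

-19


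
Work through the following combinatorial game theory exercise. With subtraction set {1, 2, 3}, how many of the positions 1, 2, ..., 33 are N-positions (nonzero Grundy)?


Subtraction set S = {1, 2, 3}, so G(n) = n mod 4.
G(n) = 0 when n is a multiple of 4.
Multiples of 4 in [1, 33]: 8
N-positions (nonzero Grundy) = 33 - 8 = 25

25


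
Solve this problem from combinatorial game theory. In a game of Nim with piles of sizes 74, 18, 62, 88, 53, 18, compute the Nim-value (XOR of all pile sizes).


We need the XOR (exclusive or) of all pile sizes.
After XOR-ing pile 1 (size 74): 0 XOR 74 = 74
After XOR-ing pile 2 (size 18): 74 XOR 18 = 88
After XOR-ing pile 3 (size 62): 88 XOR 62 = 102
After XOR-ing pile 4 (size 88): 102 XOR 88 = 62
After XOR-ing pile 5 (size 53): 62 XOR 53 = 11
After XOR-ing pile 6 (size 18): 11 XOR 18 = 25
The Nim-value of this position is 25.

25


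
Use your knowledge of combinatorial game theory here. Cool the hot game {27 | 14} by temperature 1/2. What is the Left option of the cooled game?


Original game: {27 | 14} (a switch {a | b} with a > b).
Cooling by t (for t below the temperature (a - b)/2 = 13/2) taxes each move by t: {a | b} cooled by t is {a - t | b + t}.
Cooling amount: t = 1/2
Cooled Left option: 27 - 1/2 = 53/2
Cooled Right option: 14 + 1/2 = 29/2
Cooled game: {53/2 | 29/2}
Left option = 53/2

53/2


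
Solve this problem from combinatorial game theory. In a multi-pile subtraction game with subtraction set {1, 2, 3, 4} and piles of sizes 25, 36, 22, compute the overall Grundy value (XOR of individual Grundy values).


Subtraction set: {1, 2, 3, 4}
For this subtraction set, G(n) = n mod 5 (period = max + 1 = 5).
Pile 1 (size 25): G(25) = 25 mod 5 = 0
Pile 2 (size 36): G(36) = 36 mod 5 = 1
Pile 3 (size 22): G(22) = 22 mod 5 = 2
Total Grundy value = XOR of all: 0 XOR 1 XOR 2 = 3

3


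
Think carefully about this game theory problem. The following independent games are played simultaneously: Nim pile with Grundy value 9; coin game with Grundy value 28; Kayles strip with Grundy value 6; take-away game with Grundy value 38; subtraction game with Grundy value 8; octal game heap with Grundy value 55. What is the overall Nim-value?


By the Sprague-Grundy theorem, the Grundy value of a sum of games is the XOR of individual Grundy values.
Nim pile: Grundy value = 9. Running XOR: 0 XOR 9 = 9
coin game: Grundy value = 28. Running XOR: 9 XOR 28 = 21
Kayles strip: Grundy value = 6. Running XOR: 21 XOR 6 = 19
take-away game: Grundy value = 38. Running XOR: 19 XOR 38 = 53
subtraction game: Grundy value = 8. Running XOR: 53 XOR 8 = 61
octal game heap: Grundy value = 55. Running XOR: 61 XOR 55 = 10
The combined Grundy value is 10.

10


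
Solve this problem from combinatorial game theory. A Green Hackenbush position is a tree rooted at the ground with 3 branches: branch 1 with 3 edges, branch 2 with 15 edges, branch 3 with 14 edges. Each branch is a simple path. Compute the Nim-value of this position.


The tree has 3 branches from the ground vertex.
In Green Hackenbush, the Nim-value of a simple path of length k is k.
Branch 1: length 3, Nim-value = 3
Branch 2: length 15, Nim-value = 15
Branch 3: length 14, Nim-value = 14
Total Nim-value = XOR of all branch values:
0 XOR 3 = 3
3 XOR 15 = 12
12 XOR 14 = 2
Nim-value of the tree = 2

2


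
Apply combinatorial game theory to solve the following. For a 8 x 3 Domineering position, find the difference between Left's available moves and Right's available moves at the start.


Board is 8 x 3 (rows x cols).
Left (vertical) placements: (rows-1) * cols = 7 * 3 = 21
Right (horizontal) placements: rows * (cols-1) = 8 * 2 = 16
Advantage = Left - Right = 21 - 16 = 5

5


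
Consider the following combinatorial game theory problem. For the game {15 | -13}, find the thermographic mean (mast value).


Game = {15 | -13}, a switch {a | b} with numbers a > b.
Its thermograph has left wall a - t and right wall b + t, which meet at t = (a - b)/2, where both equal (a + b)/2. So the mast (mean value) is at (a + b)/2.
Mean = (15 + (-13))/2 = 2/2 = 1

1


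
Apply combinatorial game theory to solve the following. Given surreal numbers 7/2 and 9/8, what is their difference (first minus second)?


x = 7/2, y = 9/8
Converting to common denominator: 8
x = 28/8, y = 9/8
x - y = 7/2 - 9/8 = 19/8

19/8


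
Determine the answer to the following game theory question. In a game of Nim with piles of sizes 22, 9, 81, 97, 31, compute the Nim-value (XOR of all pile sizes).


We need the XOR (exclusive or) of all pile sizes.
After XOR-ing pile 1 (size 22): 0 XOR 22 = 22
After XOR-ing pile 2 (size 9): 22 XOR 9 = 31
After XOR-ing pile 3 (size 81): 31 XOR 81 = 78
After XOR-ing pile 4 (size 97): 78 XOR 97 = 47
After XOR-ing pile 5 (size 31): 47 XOR 31 = 48
The Nim-value of this position is 48.

48


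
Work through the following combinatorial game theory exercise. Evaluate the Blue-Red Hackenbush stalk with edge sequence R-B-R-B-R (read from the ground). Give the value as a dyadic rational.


Edges (from ground): R-B-R-B-R
By Berlekamp's sign-expansion rule, a Blue-Red Hackenbush stalk has the value of the surreal number whose sign sequence is the edge sequence with B -> + and R -> -.
Sign sequence: -+-+-
Trace the sign expansion in the surreal number tree, starting from 0:
Edge 1: R (sign -) -> bounds (-inf, 0), value = -1
Edge 2: B (sign +) -> bounds (-1, 0), value = -1/2
Edge 3: R (sign -) -> bounds (-1, -1/2), value = -3/4
Edge 4: B (sign +) -> bounds (-3/4, -1/2), value = -5/8
Edge 5: R (sign -) -> bounds (-3/4, -5/8), value = -11/16
Game value = -11/16

-11/16


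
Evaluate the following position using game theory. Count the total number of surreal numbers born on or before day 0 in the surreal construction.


Day 0: {|} = 0 is born. Count = 1.
Day n: the number of surreal numbers born by day n is 2^(n+1) - 1.
By day 0: 2^1 - 1 = 1
By day 0: 1 surreal numbers.

1


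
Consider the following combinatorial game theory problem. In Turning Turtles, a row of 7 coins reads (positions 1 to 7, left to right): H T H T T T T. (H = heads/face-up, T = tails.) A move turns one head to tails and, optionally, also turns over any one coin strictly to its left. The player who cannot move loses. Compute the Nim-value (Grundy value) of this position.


Coins: H T H T T T T
Key fact: a single head at position k behaves exactly like a Nim heap of size k (turning it to T and optionally flipping a coin at j < k corresponds to moving the heap from k to j, or to 0), and heads combine as a disjunctive sum (two heads at the same place would cancel, matching j XOR j = 0). So the Nim-value is the XOR of the 1-indexed positions of the heads.
Face-up positions (1-indexed): [1, 3]
XOR 0 with 1: 0 XOR 1 = 1
XOR 1 with 3: 1 XOR 3 = 2
Nim-value = 2

2


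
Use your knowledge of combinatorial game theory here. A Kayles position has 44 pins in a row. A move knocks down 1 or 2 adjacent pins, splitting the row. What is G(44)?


Kayles: a move removes 1 or 2 adjacent pins from a contiguous row.
Removing pins from a row of k leaves two independent rows (a, b) with a + b = k - 1 (one pin) or a + b = k - 2 (two pins); an end removal gives a = 0.
By Sprague-Grundy, G(k) = mex{ G(a) XOR G(b) } over all these splits. G(0) = 0.
G(1): splits (0,0):0^0=0 -> mex({0}) = 1
G(2): splits (0,1):0^1=1 (0,0):0^0=0 -> mex({0, 1}) = 2
G(3): splits (0,2):0^2=2 (1,1):1^1=0 (0,1):0^1=1 -> mex({0, 1, 2}) = 3
G(4): splits (0,3):0^3=3 (1,2):1^2=3 (0,2):0^2=2 (1,1):1^1=0 -> mex({0, 2, 3}) = 1
G(5): splits (0,4):0^1=1 (1,3):1^3=2 (2,2):2^2=0 (0,3):0^3=3 (1,2):1^2=3 -> mex({0, 1, 2, 3}) = 4
G(6) = mex({0, 1, 2, 4}) = 3
G(7) = mex({0, 1, 3, 4, 5}) = 2
G(8) = mex({0, 2, 3, 5, 6}) = 1
G(9) = mex({0, 1, 2, 3, 6, 7}) = 4
G(10) = mex({0, 1, 3, 4, 5, 7}) = 2
G(11) = mex({0, 1, 2, 3, 4, 5}) = 6
G(12) = mex({0, 1, 2, 3, 5, 6, 7}) = 4
G(13) = mex({0, 2, 3, 4, 6, 7}) = 1
G(14) = mex({0, 1, 4, 5, 6, 7}) = 2
G(15) = mex({0, 1, 2, 3, 4, 5, 6}) = 7
G(16) = mex({0, 2, 3, 5, 6, 7}) = 1
G(17) = mex({0, 1, 2, 3, 5, 6, 7}) = 4
G(18) = mex({0, 1, 2, 4, 5, 6}) = 3
G(19) = mex({0, 1, 3, 4, 5, 7}) = 2
G(20) = mex({0, 2, 3, 4, 5, 6, 7}) = 1
G(21) = mex({0, 1, 2, 3, 5, 6, 7}) = 4
G(22) = mex({0, 1, 2, 3, 4, 5, 7}) = 6
G(23) = mex({0, 1, 2, 3, 4, 5, 6}) = 7
G(24) = mex({0, 1, 2, 3, 5, 6, 7}) = 4
G(25) = mex({0, 2, 3, 4, 6, 7}) = 1
G(26) = mex({0, 1, 3, 4, 5, 6, 7}) = 2
G(27) = mex({0, 1, 2, 3, 4, 5, 6, 7}) = 8
G(28) = mex({0, 1, 2, 3, 4, 6, 7, 8}) = 5
G(29) = mex({0, 1, 2, 3, 5, 6, 7, 8, 9}) = 4
G(30) = mex({0, 1, 2, 3, 4, 5, 6, 9, 10}) = 7
G(31) = mex({0, 1, 3, 4, 5, 7, 10, 11}) = 2
G(32) = mex({0, 2, 3, 4, 5, 6, 7, 9, 11}) = 1
G(33) = mex({0, 1, 2, 3, 4, 5, 6, 7, 9, 12}) = 8
G(34) = mex({0, 1, 2, 3, 4, 5, 7, 8, 11, 12}) = 6
G(35) = mex({0, 1, 2, 3, 4, 5, 6, 8, 9, 10, 11}) = 7
G(36) = mex({0, 1, 2, 3, 5, 6, 7, 9, 10}) = 4
G(37) = mex({0, 2, 3, 4, 6, 7, 9, 10, 11, 12}) = 1
G(38) = mex({0, 1, 3, 4, 5, 6, 7, 9, 10, 11, 12}) = 2
G(39) = mex({0, 1, 2, 4, 5, 6, 7, 9, 10, 12, 14}) = 3
G(40) = mex({0, 2, 3, 4, 6, 7, 11, 12, 14}) = 1
G(41) = mex({0, 1, 2, 3, 5, 6, 7, 9, 10, 11, 12}) = 4
G(42) = mex({0, 1, 2, 3, 4, 5, 6, 9, 10}) = 7
G(43) = mex({0, 1, 3, 4, 5, 7, 9, 10, 12, 15}) = 2
G(44) = mex({0, 2, 3, 4, 5, 6, 7, 9, 10, 12, 15}) = 1
Therefore G(44) = 1.

1


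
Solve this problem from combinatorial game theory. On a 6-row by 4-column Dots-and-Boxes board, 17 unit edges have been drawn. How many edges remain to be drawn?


Grid: 6 x 4 boxes, i.e. 7 rows and 5 columns of dots.
Horizontal edges: (rows + 1) * cols = 7 * 4 = 28
Vertical edges: rows * (cols + 1) = 6 * 5 = 30
Total edges: 28 + 30 = 58
Edges drawn: 17
Remaining: 58 - 17 = 41

41


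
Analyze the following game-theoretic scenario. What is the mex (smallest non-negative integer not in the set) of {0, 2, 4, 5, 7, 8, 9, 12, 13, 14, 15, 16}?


Set = {0, 2, 4, 5, 7, 8, 9, 12, 13, 14, 15, 16}
0 is in the set.
1 is NOT in the set. This is the mex.
mex = 1

1


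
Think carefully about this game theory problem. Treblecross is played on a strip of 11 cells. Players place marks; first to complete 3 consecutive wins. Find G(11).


Treblecross: place X on empty cells; 3-in-a-row wins.
Playing within two cells of an existing X lets the opponent win at once, so sensible play treats the cells i-2..i+2 around each X as dead. The player left with no safe cell loses, so this is a normal-play take-away game on strips of safe cells.
Placing X at cell i (0-indexed) of a strip of k safe cells leaves independent strips of sizes max(0, i-2) and max(0, k-i-3). Hence G(k) = mex{ G(max(0,i-2)) XOR G(max(0,k-i-3)) : 0 <= i < k }, with G(0) = 0.
G(1): splits (0,0):0^0=0 -> mex({0}) = 1
G(2): splits (0,0):0^0=0 -> mex({0}) = 1
G(3): splits (0,0):0^0=0 -> mex({0}) = 1
G(4): splits (0,1):0^1=1 (0,0):0^0=0 -> mex({0, 1}) = 2
G(5): splits (0,2):0^1=1 (0,1):0^1=1 (0,0):0^0=0 -> mex({0, 1}) = 2
G(6) = mex({1}) = 0
G(7) = mex({0, 1, 2}) = 3
G(8) = mex({0, 1, 2}) = 3
G(9) = mex({0, 2}) = 1
G(10) = mex({0, 2, 3}) = 1
G(11) = mex({0, 3}) = 1
Therefore G(11) = 1.

1


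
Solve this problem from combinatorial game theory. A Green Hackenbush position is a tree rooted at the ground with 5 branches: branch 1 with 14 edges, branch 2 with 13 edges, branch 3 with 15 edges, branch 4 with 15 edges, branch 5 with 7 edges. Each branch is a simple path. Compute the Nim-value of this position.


The tree has 5 branches from the ground vertex.
In Green Hackenbush, the Nim-value of a simple path of length k is k.
Branch 1: length 14, Nim-value = 14
Branch 2: length 13, Nim-value = 13
Branch 3: length 15, Nim-value = 15
Branch 4: length 15, Nim-value = 15
Branch 5: length 7, Nim-value = 7
Total Nim-value = XOR of all branch values:
0 XOR 14 = 14
14 XOR 13 = 3
3 XOR 15 = 12
12 XOR 15 = 3
3 XOR 7 = 4
Nim-value of the tree = 4

4


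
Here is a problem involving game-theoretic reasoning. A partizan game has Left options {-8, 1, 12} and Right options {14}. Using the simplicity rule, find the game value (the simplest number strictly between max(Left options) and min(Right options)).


Left options: {-8, 1, 12}, max = 12
Right options: {14}, min = 14
All options are numbers and max(Left) < min(Right), so by the simplicity theorem the value is the simplest (earliest-born) number strictly between 12 and 14.
The only integer strictly between 12 and 14 is 13.
No non-integer in the interval can be simpler: if x is a non-integer in the interval, then floor(x) or ceil(x) also lies in the interval (the interval contains an integer), and both are proper prefixes of x's sign expansion, i.e. born earlier. So the game value is 13.
Game value = 13

13


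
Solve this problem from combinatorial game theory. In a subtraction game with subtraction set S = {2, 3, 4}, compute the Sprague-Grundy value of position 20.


The subtraction set is S = {2, 3, 4}.
G(k) = mex{ G(k - s) : s in S, s <= k }. We compute iteratively: G(0) = 0.
G(1) = mex({}) = 0
G(2) = mex({0}) = 1
G(3) = mex({0}) = 1
G(4) = mex({0, 1}) = 2
G(5) = mex({0, 1}) = 2
G(6) = mex({1, 2}) = 0
G(7) = mex({1, 2}) = 0
G(8) = mex({0, 2}) = 1
G(9) = mex({0, 2}) = 1
Observe that G(6)..G(9) = 0, 0, 1, 1 repeats G(0)..G(3) = 0, 0, 1, 1.
For k >= max(S) = 4, G(k) is determined by the previous 4 values G(k-4)..G(k-1); a window of 4 consecutive values has recurred shifted by 6, so by induction G(k + 6) = G(k) for all k >= 0: the sequence is periodic from the start with period 6.
One period: G(0..5) = 0, 0, 1, 1, 2, 2.
20 mod 6 = 2, so G(20) = G(2) = 1.

1


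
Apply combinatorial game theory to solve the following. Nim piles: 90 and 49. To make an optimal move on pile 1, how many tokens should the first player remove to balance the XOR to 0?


Piles: 90 and 49
Current XOR: 90 XOR 49 = 107 (non-zero, so this is an N-position).
To make the XOR zero, we need to find a move that balances the piles.
For pile 1 (size 90): target = 90 XOR 107 = 49
We reduce pile 1 from 90 to 49.
Tokens removed: 90 - 49 = 41
Verification: 49 XOR 49 = 0

41


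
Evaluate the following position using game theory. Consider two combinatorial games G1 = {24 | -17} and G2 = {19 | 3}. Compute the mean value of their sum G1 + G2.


G1 = {24 | -17}, G2 = {19 | 3}
Each is a switch {a | b} with numbers a > b; its mean value is (a + b)/2, and mean value is additive over game sums: m(G1 + G2) = m(G1) + m(G2).
Mean of G1 = (24 + (-17))/2 = 7/2 = 7/2
Mean of G2 = (19 + (3))/2 = 22/2 = 11
Mean of G1 + G2 = 7/2 + 11 = 29/2

29/2


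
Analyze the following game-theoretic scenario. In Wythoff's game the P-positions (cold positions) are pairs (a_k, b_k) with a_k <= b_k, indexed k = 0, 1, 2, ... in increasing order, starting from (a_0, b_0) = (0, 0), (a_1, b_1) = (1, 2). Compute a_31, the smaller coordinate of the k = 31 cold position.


By Wythoff's theorem, a_k = floor(k * phi) and b_k = floor(k * phi^2) = a_k + k, where phi = (1 + sqrt(5))/2 is the golden ratio.
phi = (1 + sqrt(5))/2 = 1.618034
k = 31
k * phi = 31 * 1.618034 = 50.159054
a_31 = floor(k * phi) = 50

50


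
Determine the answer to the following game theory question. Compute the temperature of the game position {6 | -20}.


The game is {6 | -20}, a switch {a | b} with numbers a > b.
Cooling {a | b} by t gives {a - t | b + t}, which stops being hot when a - t = b + t, i.e. at t = (a - b)/2. So the temperature of a switch is (a - b)/2.
Temperature = (Left option - Right option) / 2
= (6 - (-20)) / 2
= 26 / 2
= 13

13


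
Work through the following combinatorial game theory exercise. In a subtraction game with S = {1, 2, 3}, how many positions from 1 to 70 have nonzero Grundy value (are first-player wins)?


Subtraction set S = {1, 2, 3}, so G(n) = n mod 4.
G(n) = 0 when n is a multiple of 4.
Multiples of 4 in [1, 70]: 17
N-positions (nonzero Grundy) = 70 - 17 = 53

53


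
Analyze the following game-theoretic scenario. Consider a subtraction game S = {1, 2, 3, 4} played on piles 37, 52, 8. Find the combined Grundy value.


Subtraction set: {1, 2, 3, 4}
For this subtraction set, G(n) = n mod 5 (period = max + 1 = 5).
Pile 1 (size 37): G(37) = 37 mod 5 = 2
Pile 2 (size 52): G(52) = 52 mod 5 = 2
Pile 3 (size 8): G(8) = 8 mod 5 = 3
Total Grundy value = XOR of all: 2 XOR 2 XOR 3 = 3

3


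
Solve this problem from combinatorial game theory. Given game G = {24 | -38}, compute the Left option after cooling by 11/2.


Original game: {24 | -38} (a switch {a | b} with a > b).
Cooling by t (for t below the temperature (a - b)/2 = 31) taxes each move by t: {a | b} cooled by t is {a - t | b + t}.
Cooling amount: t = 11/2
Cooled Left option: 24 - 11/2 = 37/2
Cooled Right option: -38 + 11/2 = -65/2
Cooled game: {37/2 | -65/2}
Left option = 37/2

37/2


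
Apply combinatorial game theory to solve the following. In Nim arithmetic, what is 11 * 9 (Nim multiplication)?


Nim multiplication is bilinear over XOR: (u XOR v) * w = (u*w) XOR (v*w).
So we split each operand into its bit components and XOR the pairwise Nim products.
11 = 1 + 2 + 8 (as XOR of powers of 2).
9 = 1 + 8 (as XOR of powers of 2).
Using the standard Nim-product table on single bits:
  2*2 = 3,   2*4 = 8,   2*8 = 12,
  4*4 = 6,   4*8 = 11,  8*8 = 13,
and  1*x = x (identity), k*l = l*k (commutative).
Pairwise Nim products:
  1 * 1 = 1
  1 * 8 = 8
  2 * 1 = 2
  2 * 8 = 12
  8 * 1 = 8
  8 * 8 = 13
XOR them: 1 XOR 8 XOR 2 XOR 12 XOR 8 XOR 13 = 2.
Result: 11 * 9 = 2 (in Nim).

2


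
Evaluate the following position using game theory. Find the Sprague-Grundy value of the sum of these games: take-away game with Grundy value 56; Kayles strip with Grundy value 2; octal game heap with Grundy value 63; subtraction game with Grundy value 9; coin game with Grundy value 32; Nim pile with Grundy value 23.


By the Sprague-Grundy theorem, the Grundy value of a sum of games is the XOR of individual Grundy values.
take-away game: Grundy value = 56. Running XOR: 0 XOR 56 = 56
Kayles strip: Grundy value = 2. Running XOR: 56 XOR 2 = 58
octal game heap: Grundy value = 63. Running XOR: 58 XOR 63 = 5
subtraction game: Grundy value = 9. Running XOR: 5 XOR 9 = 12
coin game: Grundy value = 32. Running XOR: 12 XOR 32 = 44
Nim pile: Grundy value = 23. Running XOR: 44 XOR 23 = 59
The combined Grundy value is 59.

59


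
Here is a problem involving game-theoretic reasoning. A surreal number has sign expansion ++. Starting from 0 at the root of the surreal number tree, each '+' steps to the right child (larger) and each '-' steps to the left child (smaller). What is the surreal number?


Sign expansion: ++
Rule: track bounds (lo, hi), initially (-inf, +inf). On '+', the current value becomes lo and we move to the simplest number in (value, hi): value + 1 if hi = +inf, otherwise the midpoint (value + hi)/2. On '-', the current value becomes hi and we move to value - 1 if lo = -inf, otherwise the midpoint (lo + value)/2.
Start at 0.
Step 1: sign = +, move right. Bounds: (0, +inf). Value = 1
Step 2: sign = +, move right. Bounds: (1, +inf). Value = 2
The surreal number with sign expansion ++ is 2.

2


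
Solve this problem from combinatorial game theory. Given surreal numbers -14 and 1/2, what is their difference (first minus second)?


x = -14, y = 1/2
Converting to common denominator: 2
x = -28/2, y = 1/2
x - y = -14 - 1/2 = -29/2

-29/2


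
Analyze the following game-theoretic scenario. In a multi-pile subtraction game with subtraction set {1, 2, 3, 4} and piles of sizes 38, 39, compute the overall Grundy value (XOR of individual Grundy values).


Subtraction set: {1, 2, 3, 4}
For this subtraction set, G(n) = n mod 5 (period = max + 1 = 5).
Pile 1 (size 38): G(38) = 38 mod 5 = 3
Pile 2 (size 39): G(39) = 39 mod 5 = 4
Total Grundy value = XOR of all: 3 XOR 4 = 7

7


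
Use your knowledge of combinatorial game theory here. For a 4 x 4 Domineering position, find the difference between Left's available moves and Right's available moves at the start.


Board is 4 x 4 (rows x cols).
Left (vertical) placements: (rows-1) * cols = 3 * 4 = 12
Right (horizontal) placements: rows * (cols-1) = 4 * 3 = 12
Advantage = Left - Right = 12 - 12 = 0

0


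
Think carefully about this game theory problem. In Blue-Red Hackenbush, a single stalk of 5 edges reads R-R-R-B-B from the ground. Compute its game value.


Edges (from ground): R-R-R-B-B
By Berlekamp's sign-expansion rule, a Blue-Red Hackenbush stalk has the value of the surreal number whose sign sequence is the edge sequence with B -> + and R -> -.
Sign sequence: ---++
Trace the sign expansion in the surreal number tree, starting from 0:
Edge 1: R (sign -) -> bounds (-inf, 0), value = -1
Edge 2: R (sign -) -> bounds (-inf, -1), value = -2
Edge 3: R (sign -) -> bounds (-inf, -2), value = -3
Edge 4: B (sign +) -> bounds (-3, -2), value = -5/2
Edge 5: B (sign +) -> bounds (-5/2, -2), value = -9/4
Game value = -9/4

-9/4


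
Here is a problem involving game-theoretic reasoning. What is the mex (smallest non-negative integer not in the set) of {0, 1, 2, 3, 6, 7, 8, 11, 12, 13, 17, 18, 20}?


Set = {0, 1, 2, 3, 6, 7, 8, 11, 12, 13, 17, 18, 20}
0 is in the set.
1 is in the set.
2 is in the set.
3 is in the set.
4 is NOT in the set. This is the mex.
mex = 4

4


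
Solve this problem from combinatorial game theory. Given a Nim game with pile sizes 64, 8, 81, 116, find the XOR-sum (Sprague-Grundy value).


We need the XOR (exclusive or) of all pile sizes.
After XOR-ing pile 1 (size 64): 0 XOR 64 = 64
After XOR-ing pile 2 (size 8): 64 XOR 8 = 72
After XOR-ing pile 3 (size 81): 72 XOR 81 = 25
After XOR-ing pile 4 (size 116): 25 XOR 116 = 109
The Nim-value of this position is 109.

109


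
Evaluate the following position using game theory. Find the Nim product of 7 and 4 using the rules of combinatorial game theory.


Nim multiplication is bilinear over XOR: (u XOR v) * w = (u*w) XOR (v*w).
So we split each operand into its bit components and XOR the pairwise Nim products.
7 = 1 + 2 + 4 (as XOR of powers of 2).
4 = 4 (as XOR of powers of 2).
Using the standard Nim-product table on single bits:
  2*2 = 3,   2*4 = 8,   2*8 = 12,
  4*4 = 6,   4*8 = 11,  8*8 = 13,
and  1*x = x (identity), k*l = l*k (commutative).
Pairwise Nim products:
  1 * 4 = 4
  2 * 4 = 8
  4 * 4 = 6
XOR them: 4 XOR 8 XOR 6 = 10.
Result: 7 * 4 = 10 (in Nim).

10


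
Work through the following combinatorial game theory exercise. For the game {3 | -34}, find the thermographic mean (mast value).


Game = {3 | -34}, a switch {a | b} with numbers a > b.
Its thermograph has left wall a - t and right wall b + t, which meet at t = (a - b)/2, where both equal (a + b)/2. So the mast (mean value) is at (a + b)/2.
Mean = (3 + (-34))/2 = -31/2 = -31/2

-31/2


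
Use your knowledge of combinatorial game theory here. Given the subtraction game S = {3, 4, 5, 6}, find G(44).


The subtraction set is S = {3, 4, 5, 6}.
G(k) = mex{ G(k - s) : s in S, s <= k }. We compute iteratively: G(0) = 0.
G(1) = mex({}) = 0
G(2) = mex({}) = 0
G(3) = mex({0}) = 1
G(4) = mex({0}) = 1
G(5) = mex({0}) = 1
G(6) = mex({0, 1}) = 2
G(7) = mex({0, 1}) = 2
G(8) = mex({0, 1}) = 2
G(9) = mex({1, 2}) = 0
G(10) = mex({1, 2}) = 0
G(11) = mex({1, 2}) = 0
G(12) = mex({0, 2}) = 1
G(13) = mex({0, 2}) = 1
G(14) = mex({0, 2}) = 1
Observe that G(9)..G(14) = 0, 0, 0, 1, 1, 1 repeats G(0)..G(5) = 0, 0, 0, 1, 1, 1.
For k >= max(S) = 6, G(k) is determined by the previous 6 values G(k-6)..G(k-1); a window of 6 consecutive values has recurred shifted by 9, so by induction G(k + 9) = G(k) for all k >= 0: the sequence is periodic from the start with period 9.
One period: G(0..8) = 0, 0, 0, 1, 1, 1, 2, 2, 2.
44 mod 9 = 8, so G(44) = G(8) = 2.

2


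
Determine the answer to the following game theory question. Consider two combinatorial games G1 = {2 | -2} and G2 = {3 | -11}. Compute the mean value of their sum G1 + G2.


G1 = {2 | -2}, G2 = {3 | -11}
Each is a switch {a | b} with numbers a > b; its mean value is (a + b)/2, and mean value is additive over game sums: m(G1 + G2) = m(G1) + m(G2).
Mean of G1 = (2 + (-2))/2 = 0/2 = 0
Mean of G2 = (3 + (-11))/2 = -8/2 = -4
Mean of G1 + G2 = 0 + -4 = -4

-4


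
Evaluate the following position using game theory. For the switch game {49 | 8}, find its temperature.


The game is {49 | 8}, a switch {a | b} with numbers a > b.
Cooling {a | b} by t gives {a - t | b + t}, which stops being hot when a - t = b + t, i.e. at t = (a - b)/2. So the temperature of a switch is (a - b)/2.
Temperature = (Left option - Right option) / 2
= (49 - (8)) / 2
= 41 / 2
= 41/2

41/2


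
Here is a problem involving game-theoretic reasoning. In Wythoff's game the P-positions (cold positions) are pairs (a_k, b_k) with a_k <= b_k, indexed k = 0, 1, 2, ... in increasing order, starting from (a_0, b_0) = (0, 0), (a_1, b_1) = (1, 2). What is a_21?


By Wythoff's theorem, a_k = floor(k * phi) and b_k = floor(k * phi^2) = a_k + k, where phi = (1 + sqrt(5))/2 is the golden ratio.
phi = (1 + sqrt(5))/2 = 1.618034
k = 21
k * phi = 21 * 1.618034 = 33.978714
a_21 = floor(k * phi) = 33

33


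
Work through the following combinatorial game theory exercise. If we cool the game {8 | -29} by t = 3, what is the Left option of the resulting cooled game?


Original game: {8 | -29} (a switch {a | b} with a > b).
Cooling by t (for t below the temperature (a - b)/2 = 37/2) taxes each move by t: {a | b} cooled by t is {a - t | b + t}.
Cooling amount: t = 3
Cooled Left option: 8 - 3 = 5
Cooled Right option: -29 + 3 = -26
Cooled game: {5 | -26}
Left option = 5

5


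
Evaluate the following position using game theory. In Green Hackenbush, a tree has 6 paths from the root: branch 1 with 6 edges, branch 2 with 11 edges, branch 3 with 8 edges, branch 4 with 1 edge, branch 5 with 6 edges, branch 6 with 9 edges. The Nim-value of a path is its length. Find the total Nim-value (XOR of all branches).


The tree has 6 branches from the ground vertex.
In Green Hackenbush, the Nim-value of a simple path of length k is k.
Branch 1: length 6, Nim-value = 6
Branch 2: length 11, Nim-value = 11
Branch 3: length 8, Nim-value = 8
Branch 4: length 1, Nim-value = 1
Branch 5: length 6, Nim-value = 6
Branch 6: length 9, Nim-value = 9
Total Nim-value = XOR of all branch values:
0 XOR 6 = 6
6 XOR 11 = 13
13 XOR 8 = 5
5 XOR 1 = 4
4 XOR 6 = 2
2 XOR 9 = 11
Nim-value of the tree = 11

11


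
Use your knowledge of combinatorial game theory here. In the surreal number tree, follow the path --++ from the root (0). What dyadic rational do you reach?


Sign expansion: --++
Rule: track bounds (lo, hi), initially (-inf, +inf). On '+', the current value becomes lo and we move to the simplest number in (value, hi): value + 1 if hi = +inf, otherwise the midpoint (value + hi)/2. On '-', the current value becomes hi and we move to value - 1 if lo = -inf, otherwise the midpoint (lo + value)/2.
Start at 0.
Step 1: sign = -, move left. Bounds: (-inf, 0). Value = -1
Step 2: sign = -, move left. Bounds: (-inf, -1). Value = -2
Step 3: sign = +, move right. Bounds: (-2, -1). Value = -3/2
Step 4: sign = +, move right. Bounds: (-3/2, -1). Value = -5/4
The surreal number with sign expansion --++ is -5/4.

-5/4


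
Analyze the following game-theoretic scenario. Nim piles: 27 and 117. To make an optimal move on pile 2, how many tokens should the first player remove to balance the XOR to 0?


Piles: 27 and 117
Current XOR: 27 XOR 117 = 110 (non-zero, so this is an N-position).
To make the XOR zero, we need to find a move that balances the piles.
For pile 2 (size 117): target = 117 XOR 110 = 27
We reduce pile 2 from 117 to 27.
Tokens removed: 117 - 27 = 90
Verification: 27 XOR 27 = 0

90


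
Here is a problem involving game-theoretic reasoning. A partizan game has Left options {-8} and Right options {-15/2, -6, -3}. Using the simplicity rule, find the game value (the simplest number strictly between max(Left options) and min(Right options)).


Left options: {-8}, max = -8
Right options: {-15/2, -6, -3}, min = -15/2
All options are numbers and max(Left) < min(Right), so by the simplicity theorem the value is the simplest (earliest-born) number strictly between -8 and -15/2.
No integer lies strictly between -8 and -15/2, so the value is the dyadic rational m/2^k in the interval with the smallest k (then m odd); search k = 1, 2, ...:
Denominator 2: no odd multiple of 1/2 lies strictly between -8 and -15/2.
Denominator 4: -31/4 lies strictly between -8 and -15/2 -- found.
The simplest number in the interval is -31/4.
Game value = -31/4

-31/4


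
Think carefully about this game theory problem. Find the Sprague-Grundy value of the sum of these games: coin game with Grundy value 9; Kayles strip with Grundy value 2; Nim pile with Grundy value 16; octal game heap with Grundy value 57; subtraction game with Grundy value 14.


By the Sprague-Grundy theorem, the Grundy value of a sum of games is the XOR of individual Grundy values.
coin game: Grundy value = 9. Running XOR: 0 XOR 9 = 9
Kayles strip: Grundy value = 2. Running XOR: 9 XOR 2 = 11
Nim pile: Grundy value = 16. Running XOR: 11 XOR 16 = 27
octal game heap: Grundy value = 57. Running XOR: 27 XOR 57 = 34
subtraction game: Grundy value = 14. Running XOR: 34 XOR 14 = 44
The combined Grundy value is 44.

44


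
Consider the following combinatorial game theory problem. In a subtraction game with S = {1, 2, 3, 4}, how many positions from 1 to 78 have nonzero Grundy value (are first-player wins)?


Subtraction set S = {1, 2, 3, 4}, so G(n) = n mod 5.
G(n) = 0 when n is a multiple of 5.
Multiples of 5 in [1, 78]: 15
N-positions (nonzero Grundy) = 78 - 15 = 63

63


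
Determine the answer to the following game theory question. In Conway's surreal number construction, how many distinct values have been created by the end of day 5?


Day 0: {|} = 0 is born. Count = 1.
Day n: the number of surreal numbers born by day n is 2^(n+1) - 1.
By day 0: 2^1 - 1 = 1
By day 1: 2^2 - 1 = 3
By day 2: 2^3 - 1 = 7
By day 3: 2^4 - 1 = 15
By day 4: 2^5 - 1 = 31
By day 5: 2^6 - 1 = 63
By day 5: 63 surreal numbers.

63


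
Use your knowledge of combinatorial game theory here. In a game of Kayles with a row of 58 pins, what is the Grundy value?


Kayles: a move removes 1 or 2 adjacent pins from a contiguous row.
Removing pins from a row of k leaves two independent rows (a, b) with a + b = k - 1 (one pin) or a + b = k - 2 (two pins); an end removal gives a = 0.
By Sprague-Grundy, G(k) = mex{ G(a) XOR G(b) } over all these splits. G(0) = 0.
G(1): splits (0,0):0^0=0 -> mex({0}) = 1
G(2): splits (0,1):0^1=1 (0,0):0^0=0 -> mex({0, 1}) = 2
G(3): splits (0,2):0^2=2 (1,1):1^1=0 (0,1):0^1=1 -> mex({0, 1, 2}) = 3
G(4): splits (0,3):0^3=3 (1,2):1^2=3 (0,2):0^2=2 (1,1):1^1=0 -> mex({0, 2, 3}) = 1
G(5): splits (0,4):0^1=1 (1,3):1^3=2 (2,2):2^2=0 (0,3):0^3=3 (1,2):1^2=3 -> mex({0, 1, 2, 3}) = 4
G(6) = mex({0, 1, 2, 4}) = 3
G(7) = mex({0, 1, 3, 4, 5}) = 2
G(8) = mex({0, 2, 3, 5, 6}) = 1
G(9) = mex({0, 1, 2, 3, 6, 7}) = 4
G(10) = mex({0, 1, 3, 4, 5, 7}) = 2
G(11) = mex({0, 1, 2, 3, 4, 5}) = 6
G(12) = mex({0, 1, 2, 3, 5, 6, 7}) = 4
G(13) = mex({0, 2, 3, 4, 6, 7}) = 1
G(14) = mex({0, 1, 4, 5, 6, 7}) = 2
G(15) = mex({0, 1, 2, 3, 4, 5, 6}) = 7
G(16) = mex({0, 2, 3, 5, 6, 7}) = 1
G(17) = mex({0, 1, 2, 3, 5, 6, 7}) = 4
G(18) = mex({0, 1, 2, 4, 5, 6}) = 3
G(19) = mex({0, 1, 3, 4, 5, 7}) = 2
G(20) = mex({0, 2, 3, 4, 5, 6, 7}) = 1
G(21) = mex({0, 1, 2, 3, 5, 6, 7}) = 4
G(22) = mex({0, 1, 2, 3, 4, 5, 7}) = 6
G(23) = mex({0, 1, 2, 3, 4, 5, 6}) = 7
G(24) = mex({0, 1, 2, 3, 5, 6, 7}) = 4
G(25) = mex({0, 2, 3, 4, 6, 7}) = 1
G(26) = mex({0, 1, 3, 4, 5, 6, 7}) = 2
G(27) = mex({0, 1, 2, 3, 4, 5, 6, 7}) = 8
G(28) = mex({0, 1, 2, 3, 4, 6, 7, 8}) = 5
G(29) = mex({0, 1, 2, 3, 5, 6, 7, 8, 9}) = 4
G(30) = mex({0, 1, 2, 3, 4, 5, 6, 9, 10}) = 7
G(31) = mex({0, 1, 3, 4, 5, 7, 10, 11}) = 2
G(32) = mex({0, 2, 3, 4, 5, 6, 7, 9, 11}) = 1
G(33) = mex({0, 1, 2, 3, 4, 5, 6, 7, 9, 12}) = 8
G(34) = mex({0, 1, 2, 3, 4, 5, 7, 8, 11, 12}) = 6
G(35) = mex({0, 1, 2, 3, 4, 5, 6, 8, 9, 10, 11}) = 7
G(36) = mex({0, 1, 2, 3, 5, 6, 7, 9, 10}) = 4
G(37) = mex({0, 2, 3, 4, 6, 7, 9, 10, 11, 12}) = 1
G(38) = mex({0, 1, 3, 4, 5, 6, 7, 9, 10, 11, 12}) = 2
G(39) = mex({0, 1, 2, 4, 5, 6, 7, 9, 10, 12, 14}) = 3
G(40) = mex({0, 2, 3, 4, 6, 7, 11, 12, 14}) = 1
G(41) = mex({0, 1, 2, 3, 5, 6, 7, 9, 10, 11, 12}) = 4
G(42) = mex({0, 1, 2, 3, 4, 5, 6, 9, 10}) = 7
G(43) = mex({0, 1, 3, 4, 5, 7, 9, 10, 12, 15}) = 2
G(44) = mex({0, 2, 3, 4, 5, 6, 7, 9, 10, 12, 15}) = 1
G(45) = mex({0, 1, 2, 3, 4, 5, 6, 7, 9, 10, 12, 14}) = 8
G(46) = mex({0, 1, 3, 4, 5, 7, 8, 11, 12, 14}) = 2
G(47) = mex({0, 1, 2, 3, 4, 5, 6, 8, 9, 10, 11, 12}) = 7
G(48) = mex({0, 1, 2, 3, 5, 6, 7, 9, 10}) = 4
G(49) = mex({0, 2, 3, 4, 6, 7, 9, 10, 11, 12, 15}) = 1
G(50) = mex({0, 1, 4, 5, 6, 7, 9, 11, 12, 14, 15}) = 2
G(51) = mex({0, 1, 2, 3, 4, 5, 6, 7, 9, 12, 14, 15}) = 8
G(52) = mex({0, 2, 3, 4, 5, 6, 7, 8, 11, 12, 15}) = 1
G(53) = mex({0, 1, 2, 3, 5, 6, 7, 8, 9, 10, 11, 12}) = 4
G(54) = mex({0, 1, 2, 3, 4, 5, 6, 9, 10}) = 7
G(55) = mex({0, 1, 3, 4, 5, 7, 9, 10, 11, 12}) = 2
G(56) = mex({0, 2, 3, 4, 5, 6, 7, 9, 10, 11, 12, 13, 14}) = 1
G(57) = mex({0, 1, 2, 3, 5, 6, 7, 9, 10, 12, 13, 14, 15}) = 4
G(58) = mex({0, 1, 3, 4, 5, 7, 11, 12, 14, 15}) = 2
Therefore G(58) = 2.

2


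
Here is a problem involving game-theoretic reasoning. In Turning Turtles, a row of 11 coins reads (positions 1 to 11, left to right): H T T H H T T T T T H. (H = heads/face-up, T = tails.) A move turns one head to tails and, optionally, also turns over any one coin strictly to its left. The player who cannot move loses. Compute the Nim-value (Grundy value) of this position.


Coins: H T T H H T T T T T H
Key fact: a single head at position k behaves exactly like a Nim heap of size k (turning it to T and optionally flipping a coin at j < k corresponds to moving the heap from k to j, or to 0), and heads combine as a disjunctive sum (two heads at the same place would cancel, matching j XOR j = 0). So the Nim-value is the XOR of the 1-indexed positions of the heads.
Face-up positions (1-indexed): [1, 4, 5, 11]
XOR 0 with 1: 0 XOR 1 = 1
XOR 1 with 4: 1 XOR 4 = 5
XOR 5 with 5: 5 XOR 5 = 0
XOR 0 with 11: 0 XOR 11 = 11
Nim-value = 11

11


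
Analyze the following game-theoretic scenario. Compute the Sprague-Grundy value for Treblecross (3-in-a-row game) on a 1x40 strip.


Treblecross: place X on empty cells; 3-in-a-row wins.
Playing within two cells of an existing X lets the opponent win at once, so sensible play treats the cells i-2..i+2 around each X as dead. The player left with no safe cell loses, so this is a normal-play take-away game on strips of safe cells.
Placing X at cell i (0-indexed) of a strip of k safe cells leaves independent strips of sizes max(0, i-2) and max(0, k-i-3). Hence G(k) = mex{ G(max(0,i-2)) XOR G(max(0,k-i-3)) : 0 <= i < k }, with G(0) = 0.
G(1): splits (0,0):0^0=0 -> mex({0}) = 1
G(2): splits (0,0):0^0=0 -> mex({0}) = 1
G(3): splits (0,0):0^0=0 -> mex({0}) = 1
G(4): splits (0,1):0^1=1 (0,0):0^0=0 -> mex({0, 1}) = 2
G(5): splits (0,2):0^1=1 (0,1):0^1=1 (0,0):0^0=0 -> mex({0, 1}) = 2
G(6) = mex({1}) = 0
G(7) = mex({0, 1, 2}) = 3
G(8) = mex({0, 1, 2}) = 3
G(9) = mex({0, 2}) = 1
G(10) = mex({0, 2, 3}) = 1
G(11) = mex({0, 3}) = 1
G(12) = mex({1, 3}) = 0
G(13) = mex({0, 1, 2, 3}) = 4
G(14) = mex({0, 1, 2}) = 3
G(15) = mex({0, 1, 2}) = 3
G(16) = mex({0, 1, 2, 4}) = 3
G(17) = mex({0, 1, 3, 4}) = 2
G(18) = mex({0, 1, 3, 4}) = 2
G(19) = mex({0, 1, 3, 5}) = 2
G(20) = mex({0, 1, 2, 3, 5}) = 4
G(21) = mex({0, 1, 2, 3, 5}) = 4
G(22) = mex({1, 2, 6}) = 0
G(23) = mex({0, 1, 2, 3, 4, 6}) = 5
G(24) = mex({0, 1, 2, 3, 4}) = 5
G(25) = mex({0, 1, 3, 4, 7}) = 2
G(26) = mex({0, 1, 3, 4, 5, 7}) = 2
G(27) = mex({0, 1, 3, 5}) = 2
G(28) = mex({0, 1, 2, 5}) = 3
G(29) = mex({0, 1, 2, 4, 5, 6}) = 3
G(30) = mex({1, 2, 4, 6}) = 0
G(31) = mex({0, 1, 2, 3, 4, 6}) = 5
G(32) = mex({1, 2, 3, 4, 7}) = 0
G(33) = mex({0, 3, 7}) = 1
G(34) = mex({0, 2, 3, 5, 7}) = 1
G(35) = mex({0, 2, 3, 5, 6}) = 1
G(36) = mex({0, 1, 2, 5, 6}) = 3
G(37) = mex({0, 1, 2, 4, 5, 6}) = 3
G(38) = mex({0, 1, 2, 4}) = 3
G(39) = mex({0, 1, 2, 3, 4, 7}) = 5
G(40) = mex({0, 1, 2, 3, 4, 5, 7}) = 6
Therefore G(40) = 6.

6
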